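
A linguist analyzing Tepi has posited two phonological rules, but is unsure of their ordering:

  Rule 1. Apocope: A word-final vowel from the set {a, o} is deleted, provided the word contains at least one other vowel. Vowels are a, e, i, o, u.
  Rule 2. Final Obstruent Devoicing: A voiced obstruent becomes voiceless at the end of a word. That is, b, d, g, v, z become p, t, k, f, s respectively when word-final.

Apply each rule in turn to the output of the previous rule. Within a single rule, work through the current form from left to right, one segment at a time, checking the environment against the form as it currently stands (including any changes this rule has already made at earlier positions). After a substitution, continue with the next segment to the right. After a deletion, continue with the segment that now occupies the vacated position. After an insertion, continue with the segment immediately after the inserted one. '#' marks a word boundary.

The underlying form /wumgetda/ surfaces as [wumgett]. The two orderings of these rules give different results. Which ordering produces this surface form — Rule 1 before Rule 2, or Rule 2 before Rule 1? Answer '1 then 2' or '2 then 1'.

1 then 2

Order 1 then 2:
  1 Apocope: [wumgetda] → [wumgetd]
  2 Final Obstruent Devoicing: [wumgetd] → [wumgett]
  result: [wumgett]
Order 2 then 1:
  2 Final Obstruent Devoicing: no change — [wumgetda]
  1 Apocope: [wumgetda] → [wumgetd]
  result: [wumgetd]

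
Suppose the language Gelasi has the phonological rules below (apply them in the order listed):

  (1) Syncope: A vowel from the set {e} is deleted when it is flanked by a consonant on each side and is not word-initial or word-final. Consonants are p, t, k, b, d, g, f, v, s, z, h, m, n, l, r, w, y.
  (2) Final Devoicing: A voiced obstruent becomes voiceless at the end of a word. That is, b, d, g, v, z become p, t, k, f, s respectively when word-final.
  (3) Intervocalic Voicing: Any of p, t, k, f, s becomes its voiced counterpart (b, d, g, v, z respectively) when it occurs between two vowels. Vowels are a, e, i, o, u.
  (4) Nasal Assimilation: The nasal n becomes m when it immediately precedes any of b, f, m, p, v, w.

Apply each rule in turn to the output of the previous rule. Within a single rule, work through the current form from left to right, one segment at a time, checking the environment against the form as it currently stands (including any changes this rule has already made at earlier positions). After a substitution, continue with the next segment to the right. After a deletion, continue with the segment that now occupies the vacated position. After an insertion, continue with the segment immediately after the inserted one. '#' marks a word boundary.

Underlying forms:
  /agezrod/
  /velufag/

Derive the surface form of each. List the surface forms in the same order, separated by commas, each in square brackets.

/agezrod/:
  (1) Syncope: [agezrod] → [agzrod]
  (2) Final Devoicing: [agzrod] → [agzrot]
  (3) Intervocalic Voicing: no change — [agzrot]
  (4) Nasal Assimilation: no change — [agzrot]
/velufag/:
  (1) Syncope: [velufag] → [vlufag]
  (2) Final Devoicing: [vlufag] → [vlufak]
  (3) Intervocalic Voicing: [vlufak] → [vluvak]
  (4) Nasal Assimilation: no change — [vluvak]

[agzrot], [vluvak]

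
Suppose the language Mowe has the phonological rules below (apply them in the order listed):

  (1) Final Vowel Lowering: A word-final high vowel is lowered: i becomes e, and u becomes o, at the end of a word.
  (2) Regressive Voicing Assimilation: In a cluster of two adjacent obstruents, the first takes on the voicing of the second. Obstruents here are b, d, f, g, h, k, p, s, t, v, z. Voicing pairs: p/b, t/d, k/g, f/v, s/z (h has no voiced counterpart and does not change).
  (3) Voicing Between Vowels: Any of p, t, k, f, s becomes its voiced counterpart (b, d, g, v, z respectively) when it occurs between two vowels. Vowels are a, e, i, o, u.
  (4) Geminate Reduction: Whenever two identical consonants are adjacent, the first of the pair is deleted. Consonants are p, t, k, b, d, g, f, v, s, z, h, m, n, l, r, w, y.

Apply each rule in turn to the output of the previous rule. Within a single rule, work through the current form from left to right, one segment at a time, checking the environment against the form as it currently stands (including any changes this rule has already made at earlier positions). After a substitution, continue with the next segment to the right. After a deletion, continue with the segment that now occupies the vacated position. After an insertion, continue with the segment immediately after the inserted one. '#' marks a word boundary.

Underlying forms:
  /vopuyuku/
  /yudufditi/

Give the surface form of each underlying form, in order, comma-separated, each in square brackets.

[vobuyugo], [yuduvdide]

/vopuyuku/:
  (1) Final Vowel Lowering: [vopuyuku] → [vopuyuko]
  (2) Regressive Voicing Assimilation: no change — [vopuyuko]
  (3) Voicing Between Vowels: [vopuyuko] → [vobuyugo]
  (4) Geminate Reduction: no change — [vobuyugo]
/yudufditi/:
  (1) Final Vowel Lowering: [yudufditi] → [yudufdite]
  (2) Regressive Voicing Assimilation: [yudufdite] → [yuduvdite]
  (3) Voicing Between Vowels: [yuduvdite] → [yuduvdide]
  (4) Geminate Reduction: no change — [yuduvdide]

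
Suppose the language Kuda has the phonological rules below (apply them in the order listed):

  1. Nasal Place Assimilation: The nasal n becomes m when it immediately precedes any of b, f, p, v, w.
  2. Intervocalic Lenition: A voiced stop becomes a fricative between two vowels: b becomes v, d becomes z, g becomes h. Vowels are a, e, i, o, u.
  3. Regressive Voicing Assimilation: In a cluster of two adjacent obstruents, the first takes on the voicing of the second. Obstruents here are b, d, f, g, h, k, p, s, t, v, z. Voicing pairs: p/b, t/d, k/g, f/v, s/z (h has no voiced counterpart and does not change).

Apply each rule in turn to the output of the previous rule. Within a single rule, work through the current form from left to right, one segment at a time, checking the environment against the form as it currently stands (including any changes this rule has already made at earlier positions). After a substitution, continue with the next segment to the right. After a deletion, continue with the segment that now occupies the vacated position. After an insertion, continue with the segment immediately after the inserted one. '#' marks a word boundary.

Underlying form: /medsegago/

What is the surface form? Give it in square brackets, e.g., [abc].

1 Nasal Place Assimilation: no change — [medsegago]
2 Intervocalic Lenition: [medsegago] → [medsehaho]
3 Regressive Voicing Assimilation: [medsehaho] → [metsehaho]

[metsehaho]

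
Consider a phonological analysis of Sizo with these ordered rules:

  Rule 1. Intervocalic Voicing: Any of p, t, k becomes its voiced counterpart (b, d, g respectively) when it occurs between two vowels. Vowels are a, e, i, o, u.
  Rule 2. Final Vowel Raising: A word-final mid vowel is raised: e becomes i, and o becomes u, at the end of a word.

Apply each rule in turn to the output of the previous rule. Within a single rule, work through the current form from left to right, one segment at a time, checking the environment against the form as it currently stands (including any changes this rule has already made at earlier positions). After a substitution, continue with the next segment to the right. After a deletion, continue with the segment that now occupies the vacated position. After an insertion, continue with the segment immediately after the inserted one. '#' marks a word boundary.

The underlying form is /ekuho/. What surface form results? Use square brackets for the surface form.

Rule 1 Intervocalic Voicing: [ekuho] → [eguho]
Rule 2 Final Vowel Raising: [eguho] → [eguhu]

[eguhu]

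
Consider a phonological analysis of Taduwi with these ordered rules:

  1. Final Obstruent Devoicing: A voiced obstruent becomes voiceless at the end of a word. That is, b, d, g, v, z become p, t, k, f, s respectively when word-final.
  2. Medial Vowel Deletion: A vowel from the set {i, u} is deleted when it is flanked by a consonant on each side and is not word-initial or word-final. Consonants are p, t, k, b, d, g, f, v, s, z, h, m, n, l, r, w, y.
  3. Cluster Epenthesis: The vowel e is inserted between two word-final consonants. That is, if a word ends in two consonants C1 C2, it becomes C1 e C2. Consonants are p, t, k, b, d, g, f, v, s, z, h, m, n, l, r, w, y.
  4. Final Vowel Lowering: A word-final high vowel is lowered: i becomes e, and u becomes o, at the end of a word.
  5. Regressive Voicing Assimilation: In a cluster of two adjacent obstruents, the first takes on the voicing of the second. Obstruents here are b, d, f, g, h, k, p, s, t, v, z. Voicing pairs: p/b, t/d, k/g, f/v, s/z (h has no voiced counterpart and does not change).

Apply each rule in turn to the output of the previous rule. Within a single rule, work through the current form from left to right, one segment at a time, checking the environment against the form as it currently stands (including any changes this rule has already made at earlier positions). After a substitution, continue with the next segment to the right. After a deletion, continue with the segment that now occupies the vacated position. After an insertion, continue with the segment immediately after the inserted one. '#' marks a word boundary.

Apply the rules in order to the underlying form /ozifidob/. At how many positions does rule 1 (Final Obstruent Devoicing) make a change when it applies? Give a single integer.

1 Final Obstruent Devoicing: [ozifidob] → [ozifidop]
2 Medial Vowel Deletion: [ozifidop] → [ozfdop]
3 Cluster Epenthesis: no change — [ozfdop]
4 Final Vowel Lowering: no change — [ozfdop]
5 Regressive Voicing Assimilation: [ozfdop] → [osvdop]
Rule 1 changed 1 position(s).

1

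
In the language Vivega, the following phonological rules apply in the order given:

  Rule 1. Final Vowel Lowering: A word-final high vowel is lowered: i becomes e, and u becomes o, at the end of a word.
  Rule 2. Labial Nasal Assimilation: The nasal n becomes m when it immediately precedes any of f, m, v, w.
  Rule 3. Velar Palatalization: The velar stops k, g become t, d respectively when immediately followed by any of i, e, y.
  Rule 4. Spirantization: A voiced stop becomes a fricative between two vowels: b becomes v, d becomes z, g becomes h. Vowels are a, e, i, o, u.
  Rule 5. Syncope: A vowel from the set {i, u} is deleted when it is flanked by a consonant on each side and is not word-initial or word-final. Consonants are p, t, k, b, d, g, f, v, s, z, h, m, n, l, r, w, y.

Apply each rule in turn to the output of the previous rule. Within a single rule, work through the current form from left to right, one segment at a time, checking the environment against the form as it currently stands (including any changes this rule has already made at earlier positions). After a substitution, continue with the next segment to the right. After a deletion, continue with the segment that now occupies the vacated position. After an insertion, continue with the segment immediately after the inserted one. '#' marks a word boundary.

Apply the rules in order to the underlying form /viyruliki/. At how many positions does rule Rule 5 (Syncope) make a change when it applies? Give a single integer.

3

Rule 1 Final Vowel Lowering: [viyruliki] → [viyrulike]
Rule 2 Labial Nasal Assimilation: no change — [viyrulike]
Rule 3 Velar Palatalization: [viyrulike] → [viyrulite]
Rule 4 Spirantization: no change — [viyrulite]
Rule 5 Syncope: [viyrulite] → [vyrlte]
Rule Rule 5 changed 3 position(s).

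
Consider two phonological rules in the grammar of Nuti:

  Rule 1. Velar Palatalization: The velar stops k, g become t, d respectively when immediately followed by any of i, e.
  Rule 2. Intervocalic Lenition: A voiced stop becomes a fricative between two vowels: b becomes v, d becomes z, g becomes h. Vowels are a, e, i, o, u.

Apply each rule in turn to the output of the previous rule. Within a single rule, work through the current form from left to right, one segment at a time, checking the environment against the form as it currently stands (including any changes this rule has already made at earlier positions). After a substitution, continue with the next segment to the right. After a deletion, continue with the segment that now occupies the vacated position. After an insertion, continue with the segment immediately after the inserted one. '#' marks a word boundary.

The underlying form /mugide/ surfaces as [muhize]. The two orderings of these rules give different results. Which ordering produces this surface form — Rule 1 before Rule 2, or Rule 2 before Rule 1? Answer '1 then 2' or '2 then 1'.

2 then 1

Order 1 then 2:
  1 Velar Palatalization: [mugide] → [mudide]
  2 Intervocalic Lenition: [mudide] → [muzize]
  result: [muzize]
Order 2 then 1:
  2 Intervocalic Lenition: [mugide] → [muhize]
  1 Velar Palatalization: no change — [muhize]
  result: [muhize]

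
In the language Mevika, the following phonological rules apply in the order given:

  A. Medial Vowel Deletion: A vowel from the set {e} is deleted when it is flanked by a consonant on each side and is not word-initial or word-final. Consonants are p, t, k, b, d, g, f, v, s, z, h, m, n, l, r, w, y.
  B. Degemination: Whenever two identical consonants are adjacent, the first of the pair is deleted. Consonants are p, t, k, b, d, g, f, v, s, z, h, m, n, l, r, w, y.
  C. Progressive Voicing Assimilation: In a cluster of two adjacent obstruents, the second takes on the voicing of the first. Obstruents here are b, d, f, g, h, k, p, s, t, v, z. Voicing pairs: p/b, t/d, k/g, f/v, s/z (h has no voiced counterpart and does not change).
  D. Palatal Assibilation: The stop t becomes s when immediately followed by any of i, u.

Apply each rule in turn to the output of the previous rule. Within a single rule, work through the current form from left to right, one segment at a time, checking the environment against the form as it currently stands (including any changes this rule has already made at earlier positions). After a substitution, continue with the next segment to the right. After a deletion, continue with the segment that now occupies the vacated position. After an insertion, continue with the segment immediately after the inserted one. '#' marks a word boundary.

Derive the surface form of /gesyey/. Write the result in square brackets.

[gzy]

A Medial Vowel Deletion: [gesyey] → [gsyy]
B Degemination: [gsyy] → [gsy]
C Progressive Voicing Assimilation: [gsy] → [gzy]
D Palatal Assibilation: no change — [gzy]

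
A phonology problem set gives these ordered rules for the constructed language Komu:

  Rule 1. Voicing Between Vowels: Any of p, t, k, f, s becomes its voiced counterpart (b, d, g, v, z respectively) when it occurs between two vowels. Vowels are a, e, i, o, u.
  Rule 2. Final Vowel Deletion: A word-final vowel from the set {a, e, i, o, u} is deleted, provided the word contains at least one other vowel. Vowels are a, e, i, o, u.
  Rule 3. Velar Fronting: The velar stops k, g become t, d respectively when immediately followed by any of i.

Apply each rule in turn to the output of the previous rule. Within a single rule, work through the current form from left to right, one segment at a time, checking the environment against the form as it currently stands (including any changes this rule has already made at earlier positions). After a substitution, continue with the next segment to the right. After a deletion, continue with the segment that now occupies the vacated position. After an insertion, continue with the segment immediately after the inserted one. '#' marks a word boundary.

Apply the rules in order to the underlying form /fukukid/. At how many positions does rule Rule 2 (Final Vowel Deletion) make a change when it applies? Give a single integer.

0

Rule 1 Voicing Between Vowels: [fukukid] → [fugugid]
Rule 2 Final Vowel Deletion: no change — [fugugid]
Rule 3 Velar Fronting: [fugugid] → [fugudid]
Rule Rule 2 changed 0 position(s).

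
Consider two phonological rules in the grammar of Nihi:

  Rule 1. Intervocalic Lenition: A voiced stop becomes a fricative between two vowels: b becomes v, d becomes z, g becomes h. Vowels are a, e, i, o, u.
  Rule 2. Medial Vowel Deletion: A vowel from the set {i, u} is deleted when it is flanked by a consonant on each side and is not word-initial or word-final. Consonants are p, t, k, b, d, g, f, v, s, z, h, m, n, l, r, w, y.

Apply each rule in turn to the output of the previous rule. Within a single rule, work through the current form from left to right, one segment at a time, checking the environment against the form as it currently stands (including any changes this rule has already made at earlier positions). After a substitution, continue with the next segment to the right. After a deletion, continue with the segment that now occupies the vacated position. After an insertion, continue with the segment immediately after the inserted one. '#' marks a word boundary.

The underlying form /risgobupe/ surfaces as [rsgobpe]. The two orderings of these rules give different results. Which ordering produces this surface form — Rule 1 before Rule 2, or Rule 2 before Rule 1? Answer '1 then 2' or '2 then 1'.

2 then 1

Order 1 then 2:
  1 Intervocalic Lenition: [risgobupe] → [risgovupe]
  2 Medial Vowel Deletion: [risgovupe] → [rsgovpe]
  result: [rsgovpe]
Order 2 then 1:
  2 Medial Vowel Deletion: [risgobupe] → [rsgobpe]
  1 Intervocalic Lenition: no change — [rsgobpe]
  result: [rsgobpe]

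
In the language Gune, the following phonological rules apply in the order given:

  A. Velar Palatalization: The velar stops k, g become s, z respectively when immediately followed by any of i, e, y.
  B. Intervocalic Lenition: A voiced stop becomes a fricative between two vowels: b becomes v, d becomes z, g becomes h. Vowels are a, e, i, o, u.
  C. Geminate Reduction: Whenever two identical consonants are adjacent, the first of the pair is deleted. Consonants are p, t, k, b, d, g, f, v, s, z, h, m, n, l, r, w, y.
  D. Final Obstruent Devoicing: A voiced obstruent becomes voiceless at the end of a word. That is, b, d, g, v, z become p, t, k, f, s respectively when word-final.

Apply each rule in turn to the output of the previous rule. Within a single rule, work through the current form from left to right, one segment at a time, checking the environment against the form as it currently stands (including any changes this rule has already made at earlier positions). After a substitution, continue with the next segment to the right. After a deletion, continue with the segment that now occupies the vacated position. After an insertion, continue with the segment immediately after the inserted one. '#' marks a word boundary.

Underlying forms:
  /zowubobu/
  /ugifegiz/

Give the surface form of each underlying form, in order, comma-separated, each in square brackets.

[zowuvovu], [uzifezis]

/zowubobu/:
  A Velar Palatalization: no change — [zowubobu]
  B Intervocalic Lenition: [zowubobu] → [zowuvovu]
  C Geminate Reduction: no change — [zowuvovu]
  D Final Obstruent Devoicing: no change — [zowuvovu]
/ugifegiz/:
  A Velar Palatalization: [ugifegiz] → [uzifeziz]
  B Intervocalic Lenition: no change — [uzifeziz]
  C Geminate Reduction: no change — [uzifeziz]
  D Final Obstruent Devoicing: [uzifeziz] → [uzifezis]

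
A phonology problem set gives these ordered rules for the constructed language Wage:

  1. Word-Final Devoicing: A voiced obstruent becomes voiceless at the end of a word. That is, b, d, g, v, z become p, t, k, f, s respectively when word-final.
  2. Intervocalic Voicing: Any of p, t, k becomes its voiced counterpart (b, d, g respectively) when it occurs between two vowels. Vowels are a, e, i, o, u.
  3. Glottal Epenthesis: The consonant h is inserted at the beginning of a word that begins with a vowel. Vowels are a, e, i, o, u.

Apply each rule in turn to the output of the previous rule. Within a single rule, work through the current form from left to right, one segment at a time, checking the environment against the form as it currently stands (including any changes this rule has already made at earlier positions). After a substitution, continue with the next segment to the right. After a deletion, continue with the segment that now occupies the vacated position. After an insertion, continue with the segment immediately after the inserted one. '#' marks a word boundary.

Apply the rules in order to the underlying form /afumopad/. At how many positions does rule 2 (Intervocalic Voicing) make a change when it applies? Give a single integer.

1

1 Word-Final Devoicing: [afumopad] → [afumopat]
2 Intervocalic Voicing: [afumopat] → [afumobat]
3 Glottal Epenthesis: [afumobat] → [hafumobat]
Rule 2 changed 1 position(s).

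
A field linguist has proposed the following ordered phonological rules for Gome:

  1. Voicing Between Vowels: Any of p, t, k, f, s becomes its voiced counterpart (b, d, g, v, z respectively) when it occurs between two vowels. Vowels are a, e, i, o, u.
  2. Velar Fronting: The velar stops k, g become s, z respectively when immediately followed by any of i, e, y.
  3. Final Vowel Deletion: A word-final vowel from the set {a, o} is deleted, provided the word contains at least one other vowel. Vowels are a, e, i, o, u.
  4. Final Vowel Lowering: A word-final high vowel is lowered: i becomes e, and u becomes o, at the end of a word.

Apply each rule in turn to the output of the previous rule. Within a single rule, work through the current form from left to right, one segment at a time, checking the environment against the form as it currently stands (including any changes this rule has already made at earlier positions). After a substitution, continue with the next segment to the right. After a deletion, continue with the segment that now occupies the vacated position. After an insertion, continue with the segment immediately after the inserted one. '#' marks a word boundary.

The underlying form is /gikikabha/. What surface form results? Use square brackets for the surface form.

1 Voicing Between Vowels: [gikikabha] → [gigigabha]
2 Velar Fronting: [gigigabha] → [zizigabha]
3 Final Vowel Deletion: [zizigabha] → [zizigabh]
4 Final Vowel Lowering: no change — [zizigabh]

[zizigabh]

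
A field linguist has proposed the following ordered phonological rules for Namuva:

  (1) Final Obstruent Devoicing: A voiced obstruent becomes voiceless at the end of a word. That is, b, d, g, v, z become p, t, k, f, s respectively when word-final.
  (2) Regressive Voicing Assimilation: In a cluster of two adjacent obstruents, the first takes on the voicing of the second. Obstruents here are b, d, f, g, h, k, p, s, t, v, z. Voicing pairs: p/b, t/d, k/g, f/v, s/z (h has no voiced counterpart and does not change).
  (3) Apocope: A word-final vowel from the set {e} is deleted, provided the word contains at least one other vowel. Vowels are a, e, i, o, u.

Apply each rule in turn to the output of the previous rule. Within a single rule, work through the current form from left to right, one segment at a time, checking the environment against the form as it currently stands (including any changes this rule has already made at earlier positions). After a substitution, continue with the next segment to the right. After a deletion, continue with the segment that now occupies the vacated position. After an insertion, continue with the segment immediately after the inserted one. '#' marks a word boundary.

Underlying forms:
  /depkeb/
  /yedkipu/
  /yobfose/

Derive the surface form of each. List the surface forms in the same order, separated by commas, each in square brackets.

[depkep], [yetkipu], [yopfos]

/depkeb/:
  (1) Final Obstruent Devoicing: [depkeb] → [depkep]
  (2) Regressive Voicing Assimilation: no change — [depkep]
  (3) Apocope: no change — [depkep]
/yedkipu/:
  (1) Final Obstruent Devoicing: no change — [yedkipu]
  (2) Regressive Voicing Assimilation: [yedkipu] → [yetkipu]
  (3) Apocope: no change — [yetkipu]
/yobfose/:
  (1) Final Obstruent Devoicing: no change — [yobfose]
  (2) Regressive Voicing Assimilation: [yobfose] → [yopfose]
  (3) Apocope: [yopfose] → [yopfos]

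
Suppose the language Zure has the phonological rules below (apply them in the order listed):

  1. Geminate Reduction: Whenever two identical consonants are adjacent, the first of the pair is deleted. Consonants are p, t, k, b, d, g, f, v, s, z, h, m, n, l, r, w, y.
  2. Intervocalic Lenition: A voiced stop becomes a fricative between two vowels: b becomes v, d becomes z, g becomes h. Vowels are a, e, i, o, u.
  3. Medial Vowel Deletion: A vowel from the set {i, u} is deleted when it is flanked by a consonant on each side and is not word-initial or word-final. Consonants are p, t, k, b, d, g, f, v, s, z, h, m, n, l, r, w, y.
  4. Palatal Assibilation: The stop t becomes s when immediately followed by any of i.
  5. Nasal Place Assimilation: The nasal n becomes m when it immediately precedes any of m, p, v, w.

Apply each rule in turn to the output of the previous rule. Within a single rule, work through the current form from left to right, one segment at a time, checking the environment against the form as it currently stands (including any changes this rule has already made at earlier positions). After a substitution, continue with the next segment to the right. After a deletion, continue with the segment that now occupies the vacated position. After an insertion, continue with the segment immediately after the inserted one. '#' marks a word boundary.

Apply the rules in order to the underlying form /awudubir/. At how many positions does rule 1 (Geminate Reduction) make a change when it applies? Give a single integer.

0

1 Geminate Reduction: no change — [awudubir]
2 Intervocalic Lenition: [awudubir] → [awuzuvir]
3 Medial Vowel Deletion: [awuzuvir] → [awzvr]
4 Palatal Assibilation: no change — [awzvr]
5 Nasal Place Assimilation: no change — [awzvr]
Rule 1 changed 0 position(s).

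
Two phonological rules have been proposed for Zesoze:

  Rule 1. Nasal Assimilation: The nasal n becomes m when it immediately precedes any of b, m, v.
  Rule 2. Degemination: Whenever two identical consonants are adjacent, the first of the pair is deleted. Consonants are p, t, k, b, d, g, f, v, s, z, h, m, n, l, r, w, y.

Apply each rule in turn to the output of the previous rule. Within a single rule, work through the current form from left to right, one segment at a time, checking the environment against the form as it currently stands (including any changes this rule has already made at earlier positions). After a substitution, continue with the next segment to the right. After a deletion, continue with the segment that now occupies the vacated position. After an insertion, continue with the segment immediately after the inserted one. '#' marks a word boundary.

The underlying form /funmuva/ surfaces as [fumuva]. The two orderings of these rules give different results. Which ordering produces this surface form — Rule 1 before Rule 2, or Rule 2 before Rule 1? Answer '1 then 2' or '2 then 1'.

Order 1 then 2:
  1 Nasal Assimilation: [funmuva] → [fummuva]
  2 Degemination: [fummuva] → [fumuva]
  result: [fumuva]
Order 2 then 1:
  2 Degemination: no change — [funmuva]
  1 Nasal Assimilation: [funmuva] → [fummuva]
  result: [fummuva]

1 then 2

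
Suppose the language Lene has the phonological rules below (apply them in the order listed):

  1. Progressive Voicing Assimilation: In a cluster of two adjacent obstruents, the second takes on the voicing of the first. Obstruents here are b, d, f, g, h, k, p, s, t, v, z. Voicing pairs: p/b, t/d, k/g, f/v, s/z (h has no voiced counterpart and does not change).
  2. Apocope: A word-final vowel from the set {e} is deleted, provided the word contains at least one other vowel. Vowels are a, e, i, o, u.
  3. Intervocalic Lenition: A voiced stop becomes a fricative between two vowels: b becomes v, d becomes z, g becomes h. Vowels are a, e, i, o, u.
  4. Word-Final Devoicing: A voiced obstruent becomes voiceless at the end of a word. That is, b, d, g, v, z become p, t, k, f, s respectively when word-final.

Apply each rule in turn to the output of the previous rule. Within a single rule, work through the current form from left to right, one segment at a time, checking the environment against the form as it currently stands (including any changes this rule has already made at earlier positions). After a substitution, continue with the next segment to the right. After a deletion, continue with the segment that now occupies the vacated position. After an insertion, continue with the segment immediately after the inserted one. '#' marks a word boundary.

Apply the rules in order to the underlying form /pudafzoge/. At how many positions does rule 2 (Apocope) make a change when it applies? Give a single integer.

1 Progressive Voicing Assimilation: [pudafzoge] → [pudafsoge]
2 Apocope: [pudafsoge] → [pudafsog]
3 Intervocalic Lenition: [pudafsog] → [puzafsog]
4 Word-Final Devoicing: [puzafsog] → [puzafsok]
Rule 2 changed 1 position(s).

1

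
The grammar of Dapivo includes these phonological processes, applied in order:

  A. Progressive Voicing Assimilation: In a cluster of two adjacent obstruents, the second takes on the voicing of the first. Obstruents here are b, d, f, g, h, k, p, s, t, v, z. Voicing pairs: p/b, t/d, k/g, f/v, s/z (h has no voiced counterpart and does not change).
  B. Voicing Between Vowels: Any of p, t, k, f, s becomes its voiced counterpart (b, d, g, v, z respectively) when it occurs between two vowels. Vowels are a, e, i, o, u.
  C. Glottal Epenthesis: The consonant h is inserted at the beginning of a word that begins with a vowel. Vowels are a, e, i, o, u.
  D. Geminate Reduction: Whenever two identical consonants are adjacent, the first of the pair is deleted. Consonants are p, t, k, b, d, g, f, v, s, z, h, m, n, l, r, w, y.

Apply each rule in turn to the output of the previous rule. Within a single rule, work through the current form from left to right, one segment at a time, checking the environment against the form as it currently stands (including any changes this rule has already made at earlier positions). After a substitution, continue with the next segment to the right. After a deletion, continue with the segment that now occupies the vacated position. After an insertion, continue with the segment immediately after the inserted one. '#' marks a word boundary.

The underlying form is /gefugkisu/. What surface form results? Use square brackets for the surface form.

[gevugizu]

A Progressive Voicing Assimilation: [gefugkisu] → [gefuggisu]
B Voicing Between Vowels: [gefuggisu] → [gevuggizu]
C Glottal Epenthesis: no change — [gevuggizu]
D Geminate Reduction: [gevuggizu] → [gevugizu]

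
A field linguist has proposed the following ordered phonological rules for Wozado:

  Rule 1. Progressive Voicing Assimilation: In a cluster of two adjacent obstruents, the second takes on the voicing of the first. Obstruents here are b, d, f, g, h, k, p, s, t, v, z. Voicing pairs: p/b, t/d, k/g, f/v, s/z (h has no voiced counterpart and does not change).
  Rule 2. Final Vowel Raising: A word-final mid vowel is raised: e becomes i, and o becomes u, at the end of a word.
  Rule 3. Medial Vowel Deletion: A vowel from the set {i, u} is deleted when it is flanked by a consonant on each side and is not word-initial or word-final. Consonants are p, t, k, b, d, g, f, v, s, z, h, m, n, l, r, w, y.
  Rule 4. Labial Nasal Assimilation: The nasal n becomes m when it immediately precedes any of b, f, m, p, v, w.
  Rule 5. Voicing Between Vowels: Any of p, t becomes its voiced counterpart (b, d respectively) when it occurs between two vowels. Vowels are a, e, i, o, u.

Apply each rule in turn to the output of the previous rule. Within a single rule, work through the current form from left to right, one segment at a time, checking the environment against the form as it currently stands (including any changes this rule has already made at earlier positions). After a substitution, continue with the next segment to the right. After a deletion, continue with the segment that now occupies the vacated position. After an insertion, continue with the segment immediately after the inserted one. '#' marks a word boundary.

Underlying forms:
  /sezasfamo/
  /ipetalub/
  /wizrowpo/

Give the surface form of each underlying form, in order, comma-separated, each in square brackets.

/sezasfamo/:
  Rule 1 Progressive Voicing Assimilation: no change — [sezasfamo]
  Rule 2 Final Vowel Raising: [sezasfamo] → [sezasfamu]
  Rule 3 Medial Vowel Deletion: no change — [sezasfamu]
  Rule 4 Labial Nasal Assimilation: no change — [sezasfamu]
  Rule 5 Voicing Between Vowels: no change — [sezasfamu]
/ipetalub/:
  Rule 1 Progressive Voicing Assimilation: no change — [ipetalub]
  Rule 2 Final Vowel Raising: no change — [ipetalub]
  Rule 3 Medial Vowel Deletion: [ipetalub] → [ipetalb]
  Rule 4 Labial Nasal Assimilation: no change — [ipetalb]
  Rule 5 Voicing Between Vowels: [ipetalb] → [ibedalb]
/wizrowpo/:
  Rule 1 Progressive Voicing Assimilation: no change — [wizrowpo]
  Rule 2 Final Vowel Raising: [wizrowpo] → [wizrowpu]
  Rule 3 Medial Vowel Deletion: [wizrowpu] → [wzrowpu]
  Rule 4 Labial Nasal Assimilation: no change — [wzrowpu]
  Rule 5 Voicing Between Vowels: no change — [wzrowpu]

[sezasfamu], [ibedalb], [wzrowpu]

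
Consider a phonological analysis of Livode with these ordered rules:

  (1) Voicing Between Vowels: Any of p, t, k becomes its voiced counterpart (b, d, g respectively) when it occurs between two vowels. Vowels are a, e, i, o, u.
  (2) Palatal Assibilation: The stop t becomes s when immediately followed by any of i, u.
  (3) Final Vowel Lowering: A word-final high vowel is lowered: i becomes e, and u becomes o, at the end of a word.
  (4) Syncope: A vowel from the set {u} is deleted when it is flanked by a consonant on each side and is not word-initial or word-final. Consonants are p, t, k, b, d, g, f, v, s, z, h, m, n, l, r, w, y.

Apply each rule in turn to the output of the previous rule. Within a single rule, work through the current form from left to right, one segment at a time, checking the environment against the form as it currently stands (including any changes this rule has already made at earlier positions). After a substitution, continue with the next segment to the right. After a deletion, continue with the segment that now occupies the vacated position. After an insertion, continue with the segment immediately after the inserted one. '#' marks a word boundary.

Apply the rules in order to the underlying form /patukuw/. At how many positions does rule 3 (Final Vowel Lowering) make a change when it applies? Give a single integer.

0

(1) Voicing Between Vowels: [patukuw] → [paduguw]
(2) Palatal Assibilation: no change — [paduguw]
(3) Final Vowel Lowering: no change — [paduguw]
(4) Syncope: [paduguw] → [padgw]
Rule 3 changed 0 position(s).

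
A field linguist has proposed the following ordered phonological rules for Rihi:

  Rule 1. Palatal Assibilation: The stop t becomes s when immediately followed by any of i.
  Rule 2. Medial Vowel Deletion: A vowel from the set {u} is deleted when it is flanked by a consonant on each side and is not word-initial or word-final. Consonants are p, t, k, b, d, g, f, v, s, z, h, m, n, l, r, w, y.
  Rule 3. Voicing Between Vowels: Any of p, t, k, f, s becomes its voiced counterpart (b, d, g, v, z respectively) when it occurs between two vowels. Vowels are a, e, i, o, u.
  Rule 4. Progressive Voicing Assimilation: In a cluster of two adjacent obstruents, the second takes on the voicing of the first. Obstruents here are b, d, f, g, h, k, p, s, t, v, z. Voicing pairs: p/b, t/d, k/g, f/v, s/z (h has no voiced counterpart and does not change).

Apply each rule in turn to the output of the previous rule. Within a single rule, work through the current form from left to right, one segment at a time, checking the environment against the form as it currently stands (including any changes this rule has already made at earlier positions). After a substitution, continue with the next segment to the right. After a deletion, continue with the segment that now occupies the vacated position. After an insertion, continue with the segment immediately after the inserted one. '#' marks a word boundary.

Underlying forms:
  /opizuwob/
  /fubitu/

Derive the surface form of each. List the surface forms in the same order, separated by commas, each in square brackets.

/opizuwob/:
  Rule 1 Palatal Assibilation: no change — [opizuwob]
  Rule 2 Medial Vowel Deletion: [opizuwob] → [opizwob]
  Rule 3 Voicing Between Vowels: [opizwob] → [obizwob]
  Rule 4 Progressive Voicing Assimilation: no change — [obizwob]
/fubitu/:
  Rule 1 Palatal Assibilation: no change — [fubitu]
  Rule 2 Medial Vowel Deletion: [fubitu] → [fbitu]
  Rule 3 Voicing Between Vowels: [fbitu] → [fbidu]
  Rule 4 Progressive Voicing Assimilation: [fbidu] → [fpidu]

[obizwob], [fpidu]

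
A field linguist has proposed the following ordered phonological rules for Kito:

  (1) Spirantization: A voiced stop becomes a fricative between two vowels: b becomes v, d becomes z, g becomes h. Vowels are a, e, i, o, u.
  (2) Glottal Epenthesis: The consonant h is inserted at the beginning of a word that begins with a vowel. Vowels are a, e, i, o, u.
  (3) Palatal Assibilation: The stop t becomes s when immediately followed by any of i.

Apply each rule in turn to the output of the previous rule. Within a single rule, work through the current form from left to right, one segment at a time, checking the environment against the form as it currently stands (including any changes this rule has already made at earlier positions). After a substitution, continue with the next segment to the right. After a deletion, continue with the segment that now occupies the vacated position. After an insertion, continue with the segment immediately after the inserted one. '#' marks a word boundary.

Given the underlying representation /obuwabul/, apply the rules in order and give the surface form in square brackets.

(1) Spirantization: [obuwabul] → [ovuwavul]
(2) Glottal Epenthesis: [ovuwavul] → [hovuwavul]
(3) Palatal Assibilation: no change — [hovuwavul]

[hovuwavul]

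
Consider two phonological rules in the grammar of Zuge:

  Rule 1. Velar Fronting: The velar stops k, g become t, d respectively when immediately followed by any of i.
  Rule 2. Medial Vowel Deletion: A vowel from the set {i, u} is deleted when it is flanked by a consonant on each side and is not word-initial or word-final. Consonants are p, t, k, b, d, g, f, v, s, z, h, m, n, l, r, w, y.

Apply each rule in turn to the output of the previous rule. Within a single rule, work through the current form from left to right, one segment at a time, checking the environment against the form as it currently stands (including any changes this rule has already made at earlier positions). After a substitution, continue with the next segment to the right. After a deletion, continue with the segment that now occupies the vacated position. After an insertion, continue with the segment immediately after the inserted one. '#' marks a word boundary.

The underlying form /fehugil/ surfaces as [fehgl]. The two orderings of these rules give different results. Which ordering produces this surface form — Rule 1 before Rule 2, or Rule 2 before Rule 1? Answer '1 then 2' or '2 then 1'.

2 then 1

Order 1 then 2:
  1 Velar Fronting: [fehugil] → [fehudil]
  2 Medial Vowel Deletion: [fehudil] → [fehdl]
  result: [fehdl]
Order 2 then 1:
  2 Medial Vowel Deletion: [fehugil] → [fehgl]
  1 Velar Fronting: no change — [fehgl]
  result: [fehgl]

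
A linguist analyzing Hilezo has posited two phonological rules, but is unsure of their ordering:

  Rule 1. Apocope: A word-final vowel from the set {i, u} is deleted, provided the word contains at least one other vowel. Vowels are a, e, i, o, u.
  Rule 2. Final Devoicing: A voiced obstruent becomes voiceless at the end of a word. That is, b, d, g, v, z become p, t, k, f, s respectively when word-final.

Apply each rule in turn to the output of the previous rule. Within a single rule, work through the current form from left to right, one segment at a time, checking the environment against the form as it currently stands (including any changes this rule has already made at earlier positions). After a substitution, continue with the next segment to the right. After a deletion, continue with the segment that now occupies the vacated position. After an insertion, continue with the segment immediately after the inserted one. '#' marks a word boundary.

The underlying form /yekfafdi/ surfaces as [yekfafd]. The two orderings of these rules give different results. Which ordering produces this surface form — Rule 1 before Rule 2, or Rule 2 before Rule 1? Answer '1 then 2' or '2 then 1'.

2 then 1

Order 1 then 2:
  1 Apocope: [yekfafdi] → [yekfafd]
  2 Final Devoicing: [yekfafd] → [yekfaft]
  result: [yekfaft]
Order 2 then 1:
  2 Final Devoicing: no change — [yekfafdi]
  1 Apocope: [yekfafdi] → [yekfafd]
  result: [yekfafd]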